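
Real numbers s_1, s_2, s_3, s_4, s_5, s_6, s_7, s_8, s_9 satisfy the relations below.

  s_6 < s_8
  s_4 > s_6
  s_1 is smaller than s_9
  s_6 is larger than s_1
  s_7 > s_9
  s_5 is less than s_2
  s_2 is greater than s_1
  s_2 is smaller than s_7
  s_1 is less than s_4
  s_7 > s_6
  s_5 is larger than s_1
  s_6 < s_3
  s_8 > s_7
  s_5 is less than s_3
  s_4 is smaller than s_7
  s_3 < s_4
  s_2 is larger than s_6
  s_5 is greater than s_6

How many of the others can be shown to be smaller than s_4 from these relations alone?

The elements the relations force below s_4 are s_1, s_6, s_5, s_3 — no chain reaches any other.
That is 4.

4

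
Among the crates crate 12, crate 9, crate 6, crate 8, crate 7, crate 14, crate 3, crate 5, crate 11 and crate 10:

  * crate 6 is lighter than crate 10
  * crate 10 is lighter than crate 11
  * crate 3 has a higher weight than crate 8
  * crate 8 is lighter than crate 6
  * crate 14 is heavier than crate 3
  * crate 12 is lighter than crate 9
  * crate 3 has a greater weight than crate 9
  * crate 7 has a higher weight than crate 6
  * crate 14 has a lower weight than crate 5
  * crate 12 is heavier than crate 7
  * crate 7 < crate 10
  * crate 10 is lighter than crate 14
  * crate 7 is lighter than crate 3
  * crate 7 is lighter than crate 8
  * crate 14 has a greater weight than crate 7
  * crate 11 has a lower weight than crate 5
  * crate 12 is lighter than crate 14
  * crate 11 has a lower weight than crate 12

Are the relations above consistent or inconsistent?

We have crate 7 < crate 8 stated directly, yet also crate 8 < crate 6 < crate 7 by chaining the others — so crate 8 < crate 7. Contradiction.

inconsistent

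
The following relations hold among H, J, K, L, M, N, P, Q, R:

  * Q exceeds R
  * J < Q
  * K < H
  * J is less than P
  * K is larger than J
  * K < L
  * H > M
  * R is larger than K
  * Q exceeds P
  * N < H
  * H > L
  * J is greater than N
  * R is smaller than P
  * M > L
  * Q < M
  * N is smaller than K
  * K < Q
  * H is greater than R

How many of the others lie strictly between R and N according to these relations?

2

The relations place N below R. An element lies strictly between them when it is forced above N and also forced below R.
Above N: {J, K, L, P, Q, M, H}. Below R: {J, K}.
Intersection: {J, K} — 2.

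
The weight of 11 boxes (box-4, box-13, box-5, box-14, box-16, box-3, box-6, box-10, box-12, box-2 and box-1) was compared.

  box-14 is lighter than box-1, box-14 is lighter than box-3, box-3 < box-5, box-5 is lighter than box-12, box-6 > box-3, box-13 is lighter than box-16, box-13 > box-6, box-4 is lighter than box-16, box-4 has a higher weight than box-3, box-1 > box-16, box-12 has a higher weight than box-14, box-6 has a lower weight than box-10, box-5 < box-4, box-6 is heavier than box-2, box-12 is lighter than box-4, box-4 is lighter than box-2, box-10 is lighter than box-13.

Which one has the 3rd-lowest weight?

The consecutive relations fix a unique order: box-14 < box-3 < box-5 < box-12 < box-4 < box-2 < box-6 < box-10 < box-13 < box-16 < box-1.
Counting 3 from the smallest end gives box-5.

box-5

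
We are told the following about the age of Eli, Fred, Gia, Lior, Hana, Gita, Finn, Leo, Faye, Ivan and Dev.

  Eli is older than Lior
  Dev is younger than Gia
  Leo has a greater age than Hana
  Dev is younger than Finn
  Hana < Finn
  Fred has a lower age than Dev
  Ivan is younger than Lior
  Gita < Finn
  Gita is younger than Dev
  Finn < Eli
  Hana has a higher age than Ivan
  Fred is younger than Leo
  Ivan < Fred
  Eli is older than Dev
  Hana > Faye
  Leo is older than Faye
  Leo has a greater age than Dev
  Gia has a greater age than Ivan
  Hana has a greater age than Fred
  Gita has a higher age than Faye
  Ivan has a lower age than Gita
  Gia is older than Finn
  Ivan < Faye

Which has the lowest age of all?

Chaining upward from Ivan: directly above it, Faye, Fred, Lior, Gita, Hana, Gia; then Dev, Leo, Finn, Eli.
That covers every other element, and nothing is given below Ivan, so Ivan is the lowest age.

Ivan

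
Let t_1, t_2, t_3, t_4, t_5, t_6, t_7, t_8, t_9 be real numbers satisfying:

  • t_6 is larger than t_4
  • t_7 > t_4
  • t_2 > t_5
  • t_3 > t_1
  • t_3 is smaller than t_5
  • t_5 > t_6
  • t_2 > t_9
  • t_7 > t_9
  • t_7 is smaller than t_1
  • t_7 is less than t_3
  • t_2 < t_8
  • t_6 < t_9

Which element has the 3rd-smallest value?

The consecutive relations fix a unique order: t_4 < t_6 < t_9 < t_7 < t_1 < t_3 < t_5 < t_2 < t_8.
Counting 3 from the smallest end gives t_9.

t_9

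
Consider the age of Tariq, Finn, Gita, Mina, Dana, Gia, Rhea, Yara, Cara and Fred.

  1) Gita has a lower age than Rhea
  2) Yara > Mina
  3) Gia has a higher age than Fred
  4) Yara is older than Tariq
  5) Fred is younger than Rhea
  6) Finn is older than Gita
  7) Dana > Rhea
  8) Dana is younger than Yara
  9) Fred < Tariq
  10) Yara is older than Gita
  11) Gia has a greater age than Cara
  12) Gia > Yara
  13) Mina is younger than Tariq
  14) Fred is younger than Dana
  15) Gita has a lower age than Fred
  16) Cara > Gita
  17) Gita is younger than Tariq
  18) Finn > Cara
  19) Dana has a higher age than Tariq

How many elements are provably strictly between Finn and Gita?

1

The relations place Gita below Finn. An element lies strictly between them when it is forced above Gita and also forced below Finn.
Above Gita: {Fred, Tariq, Rhea, Dana, Cara, Yara, Gia}. Below Finn: {Cara}.
Intersection: {Cara} — 1.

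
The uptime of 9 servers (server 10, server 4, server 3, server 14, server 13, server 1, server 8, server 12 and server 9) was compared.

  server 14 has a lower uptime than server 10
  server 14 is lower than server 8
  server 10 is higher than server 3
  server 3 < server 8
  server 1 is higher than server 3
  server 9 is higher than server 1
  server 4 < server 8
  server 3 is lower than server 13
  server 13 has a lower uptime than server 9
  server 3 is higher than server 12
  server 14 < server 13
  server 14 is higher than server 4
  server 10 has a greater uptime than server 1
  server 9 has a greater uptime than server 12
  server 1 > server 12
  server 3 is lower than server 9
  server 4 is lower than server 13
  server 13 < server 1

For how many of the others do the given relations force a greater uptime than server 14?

5

From server 14 the given relations immediately reach server 13, server 8, server 10.
From those, server 1, server 9 — 5 in total.
Nothing else is reachable above server 14; 5 in all.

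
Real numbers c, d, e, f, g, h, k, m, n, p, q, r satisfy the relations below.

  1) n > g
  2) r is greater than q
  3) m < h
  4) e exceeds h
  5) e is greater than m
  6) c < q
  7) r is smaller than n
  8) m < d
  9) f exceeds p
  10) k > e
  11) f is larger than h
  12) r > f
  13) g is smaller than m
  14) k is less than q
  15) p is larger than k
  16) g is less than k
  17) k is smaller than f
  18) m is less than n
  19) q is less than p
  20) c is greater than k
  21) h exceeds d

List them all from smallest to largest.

Each adjacent pair is fixed by a given relation: g < m; m < d; d < h; h < e; e < k; k < c; c < q; q < p; p < f; f < r; r < n. Chaining them end to end gives the full order.

g < m < d < h < e < k < c < q < p < f < r < n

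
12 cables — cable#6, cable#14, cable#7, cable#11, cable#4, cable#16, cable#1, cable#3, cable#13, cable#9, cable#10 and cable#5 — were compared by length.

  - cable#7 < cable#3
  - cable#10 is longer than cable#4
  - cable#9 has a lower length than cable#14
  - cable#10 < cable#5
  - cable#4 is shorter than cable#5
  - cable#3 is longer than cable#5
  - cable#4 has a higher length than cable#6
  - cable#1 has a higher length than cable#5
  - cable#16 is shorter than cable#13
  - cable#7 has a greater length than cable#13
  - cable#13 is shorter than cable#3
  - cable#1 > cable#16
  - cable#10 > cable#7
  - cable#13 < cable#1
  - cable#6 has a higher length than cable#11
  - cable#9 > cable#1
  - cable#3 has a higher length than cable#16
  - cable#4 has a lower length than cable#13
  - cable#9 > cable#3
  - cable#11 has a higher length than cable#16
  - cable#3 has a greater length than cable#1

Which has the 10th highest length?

cable#6

Chaining the given pairs: cable#16 < cable#11 < cable#6 < cable#4 < cable#13 < cable#7 < cable#10 < cable#5 < cable#1 < cable#3 < cable#9 < cable#14.
Counting 10 from the largest end gives cable#6.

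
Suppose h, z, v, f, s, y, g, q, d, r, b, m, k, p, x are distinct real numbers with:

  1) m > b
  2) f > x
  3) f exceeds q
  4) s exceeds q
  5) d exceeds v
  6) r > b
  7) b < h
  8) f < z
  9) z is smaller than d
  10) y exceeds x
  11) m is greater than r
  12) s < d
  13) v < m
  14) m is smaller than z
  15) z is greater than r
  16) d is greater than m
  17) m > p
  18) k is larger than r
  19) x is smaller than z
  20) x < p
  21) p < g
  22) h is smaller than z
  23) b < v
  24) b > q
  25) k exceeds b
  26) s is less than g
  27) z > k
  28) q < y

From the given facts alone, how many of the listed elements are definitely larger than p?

The elements the relations force above p are g, m, z, d — no chain reaches any other.
That is 4.

4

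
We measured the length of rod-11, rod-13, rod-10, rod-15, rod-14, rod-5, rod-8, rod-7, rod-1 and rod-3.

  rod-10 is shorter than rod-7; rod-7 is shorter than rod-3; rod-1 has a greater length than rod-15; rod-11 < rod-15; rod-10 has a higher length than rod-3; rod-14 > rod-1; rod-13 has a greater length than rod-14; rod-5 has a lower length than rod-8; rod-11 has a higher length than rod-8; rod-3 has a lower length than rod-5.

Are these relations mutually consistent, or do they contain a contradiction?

Chaining the given relations yields rod-10 < rod-7 < rod-3, so rod-10 < rod-3. But one relation states rod-3 < rod-10. These cannot both hold.

inconsistent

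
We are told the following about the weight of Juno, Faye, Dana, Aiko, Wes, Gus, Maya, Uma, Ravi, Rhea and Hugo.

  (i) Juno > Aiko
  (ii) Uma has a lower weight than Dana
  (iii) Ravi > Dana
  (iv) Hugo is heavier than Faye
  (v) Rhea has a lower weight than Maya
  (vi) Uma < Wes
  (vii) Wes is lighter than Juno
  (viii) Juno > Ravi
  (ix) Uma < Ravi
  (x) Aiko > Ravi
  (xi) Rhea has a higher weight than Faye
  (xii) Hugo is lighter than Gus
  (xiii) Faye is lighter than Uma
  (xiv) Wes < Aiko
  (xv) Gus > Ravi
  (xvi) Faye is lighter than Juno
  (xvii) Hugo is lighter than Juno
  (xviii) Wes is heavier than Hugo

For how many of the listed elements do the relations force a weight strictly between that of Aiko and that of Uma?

The relations place Uma below Aiko. An element lies strictly between them when it is forced above Uma and also forced below Aiko.
Above Uma: {Dana, Ravi, Wes, Gus, Juno}. Below Aiko: {Faye, Hugo, Dana, Ravi, Wes}.
Intersection: {Dana, Ravi, Wes} — 3.

3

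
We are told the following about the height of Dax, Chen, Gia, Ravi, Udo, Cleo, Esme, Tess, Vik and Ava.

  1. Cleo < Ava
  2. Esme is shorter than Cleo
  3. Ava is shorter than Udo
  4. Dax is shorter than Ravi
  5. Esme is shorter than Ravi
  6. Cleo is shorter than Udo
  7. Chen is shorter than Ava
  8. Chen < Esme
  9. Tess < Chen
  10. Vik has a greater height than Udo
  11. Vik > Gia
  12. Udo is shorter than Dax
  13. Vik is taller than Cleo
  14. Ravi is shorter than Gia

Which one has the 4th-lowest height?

Cleo

The consecutive relations fix a unique order: Tess < Chen < Esme < Cleo < Ava < Udo < Dax < Ravi < Gia < Vik.
Counting 4 from the smallest end gives Cleo.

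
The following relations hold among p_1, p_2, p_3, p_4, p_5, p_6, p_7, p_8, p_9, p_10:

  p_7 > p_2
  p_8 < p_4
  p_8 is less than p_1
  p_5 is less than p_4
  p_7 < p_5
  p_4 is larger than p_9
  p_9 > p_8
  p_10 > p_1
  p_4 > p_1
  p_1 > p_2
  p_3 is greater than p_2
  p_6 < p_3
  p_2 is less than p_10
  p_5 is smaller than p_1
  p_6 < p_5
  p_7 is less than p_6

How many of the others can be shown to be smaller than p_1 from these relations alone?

5

The elements the relations force below p_1 are p_2, p_8, p_7, p_6, p_5 — no chain reaches any other.
That is 5.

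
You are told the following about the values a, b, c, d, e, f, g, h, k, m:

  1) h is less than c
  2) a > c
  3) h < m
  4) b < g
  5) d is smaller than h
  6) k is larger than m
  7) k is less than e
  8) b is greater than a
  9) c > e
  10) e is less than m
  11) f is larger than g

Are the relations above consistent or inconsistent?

inconsistent

Chaining the given relations yields m < k < e, so m < e. But one relation states e < m. These cannot both hold.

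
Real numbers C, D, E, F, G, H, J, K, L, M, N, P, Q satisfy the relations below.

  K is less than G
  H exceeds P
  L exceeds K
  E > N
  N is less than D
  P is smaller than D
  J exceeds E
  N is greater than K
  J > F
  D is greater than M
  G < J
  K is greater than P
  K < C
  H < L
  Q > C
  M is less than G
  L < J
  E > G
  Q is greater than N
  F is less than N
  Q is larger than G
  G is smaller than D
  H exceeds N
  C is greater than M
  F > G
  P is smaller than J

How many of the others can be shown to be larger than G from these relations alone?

Directly above G: F, Q, E, D, J.
One step further: N (6 so far).
One step further: H (7 so far).
One step further: L (8 so far).
Nothing else is reachable above G; 8 in all.

8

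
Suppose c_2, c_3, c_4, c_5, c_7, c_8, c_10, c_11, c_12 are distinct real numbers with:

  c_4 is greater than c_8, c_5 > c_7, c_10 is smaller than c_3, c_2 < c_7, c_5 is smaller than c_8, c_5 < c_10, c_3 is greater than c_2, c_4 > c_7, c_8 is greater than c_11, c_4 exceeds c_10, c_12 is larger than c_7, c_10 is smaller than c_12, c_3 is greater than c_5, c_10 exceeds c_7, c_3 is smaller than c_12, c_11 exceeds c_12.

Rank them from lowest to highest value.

Each adjacent pair is fixed by a given relation: c_2 < c_7; c_7 < c_5; c_5 < c_10; c_10 < c_3; c_3 < c_12; c_12 < c_11; c_11 < c_8; c_8 < c_4. Chaining them end to end gives the full order.

c_2 < c_7 < c_5 < c_10 < c_3 < c_12 < c_11 < c_8 < c_4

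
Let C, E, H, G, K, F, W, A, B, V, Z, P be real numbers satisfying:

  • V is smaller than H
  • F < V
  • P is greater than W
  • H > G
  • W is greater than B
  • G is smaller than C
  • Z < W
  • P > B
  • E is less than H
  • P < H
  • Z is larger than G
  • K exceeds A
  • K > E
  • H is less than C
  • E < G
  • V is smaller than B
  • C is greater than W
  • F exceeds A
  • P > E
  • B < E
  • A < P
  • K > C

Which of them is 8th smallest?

W

Piecing the relations together gives one ordering: A < F < V < B < E < G < Z < W < P < H < C < K.
The 8th smallest is W.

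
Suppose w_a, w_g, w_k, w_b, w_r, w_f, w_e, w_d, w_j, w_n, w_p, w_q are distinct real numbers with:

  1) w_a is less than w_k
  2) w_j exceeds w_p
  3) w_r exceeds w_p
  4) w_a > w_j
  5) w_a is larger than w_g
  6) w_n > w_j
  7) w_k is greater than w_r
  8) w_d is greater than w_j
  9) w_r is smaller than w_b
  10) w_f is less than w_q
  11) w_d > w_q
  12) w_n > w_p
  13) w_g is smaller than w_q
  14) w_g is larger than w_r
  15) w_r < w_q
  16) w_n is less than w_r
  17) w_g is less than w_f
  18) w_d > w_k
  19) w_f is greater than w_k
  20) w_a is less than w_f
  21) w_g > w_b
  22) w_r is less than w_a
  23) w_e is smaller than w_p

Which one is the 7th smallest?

Piecing the relations together gives one ordering: w_e < w_p < w_j < w_n < w_r < w_b < w_g < w_a < w_k < w_f < w_q < w_d.
The 7th smallest is w_g.

w_g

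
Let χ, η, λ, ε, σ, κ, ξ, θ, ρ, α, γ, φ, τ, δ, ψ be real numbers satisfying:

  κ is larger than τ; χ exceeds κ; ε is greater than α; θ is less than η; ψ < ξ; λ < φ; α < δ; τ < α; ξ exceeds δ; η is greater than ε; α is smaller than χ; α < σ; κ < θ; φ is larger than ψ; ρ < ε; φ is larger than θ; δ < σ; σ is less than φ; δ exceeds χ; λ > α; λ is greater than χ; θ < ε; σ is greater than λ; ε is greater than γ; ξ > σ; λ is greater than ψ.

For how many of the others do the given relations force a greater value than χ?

5

Directly above χ: λ, δ.
One step further: σ, φ, ξ (5 so far).
No other element is forced above χ by the given relations, so the count is 5.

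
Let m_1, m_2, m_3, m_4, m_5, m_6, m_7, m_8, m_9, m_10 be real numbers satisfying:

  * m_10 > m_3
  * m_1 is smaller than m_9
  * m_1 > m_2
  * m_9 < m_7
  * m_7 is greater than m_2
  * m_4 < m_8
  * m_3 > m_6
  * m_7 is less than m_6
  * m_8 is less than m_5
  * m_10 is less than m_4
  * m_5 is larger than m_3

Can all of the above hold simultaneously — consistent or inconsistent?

Every relation is compatible with m_2 < m_1 < m_9 < m_7 < m_6 < m_3 < m_10 < m_4 < m_8 < m_5; the set is consistent.

consistent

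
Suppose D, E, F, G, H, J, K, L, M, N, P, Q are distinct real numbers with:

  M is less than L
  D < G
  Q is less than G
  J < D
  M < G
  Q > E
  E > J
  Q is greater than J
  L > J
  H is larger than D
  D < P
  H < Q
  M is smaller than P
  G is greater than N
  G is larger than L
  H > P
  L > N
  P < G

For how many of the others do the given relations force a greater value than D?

The elements the relations force above D are P, H, Q, G — no chain reaches any other.
That is 4.

4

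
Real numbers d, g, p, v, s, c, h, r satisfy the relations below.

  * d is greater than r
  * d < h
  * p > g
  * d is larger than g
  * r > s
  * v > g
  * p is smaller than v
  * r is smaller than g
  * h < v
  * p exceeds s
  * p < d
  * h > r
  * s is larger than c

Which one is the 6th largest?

r

The consecutive relations fix a unique order: c < s < r < g < p < d < h < v.
The 6th largest is r.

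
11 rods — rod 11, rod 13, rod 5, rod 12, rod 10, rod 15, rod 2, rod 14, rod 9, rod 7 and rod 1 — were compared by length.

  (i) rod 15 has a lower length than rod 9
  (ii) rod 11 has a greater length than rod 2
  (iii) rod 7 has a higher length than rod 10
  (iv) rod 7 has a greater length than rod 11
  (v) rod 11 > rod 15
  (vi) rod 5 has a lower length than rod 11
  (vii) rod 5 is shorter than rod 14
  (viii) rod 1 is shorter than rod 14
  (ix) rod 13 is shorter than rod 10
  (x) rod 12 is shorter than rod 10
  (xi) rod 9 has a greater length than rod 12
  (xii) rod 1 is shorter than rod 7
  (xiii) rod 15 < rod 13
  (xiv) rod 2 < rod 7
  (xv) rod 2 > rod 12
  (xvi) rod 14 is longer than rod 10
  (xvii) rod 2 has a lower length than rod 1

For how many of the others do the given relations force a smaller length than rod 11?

4

From rod 11 the given relations immediately reach rod 15, rod 2, rod 5.
From those, rod 12 — 4 in total.
No other element is forced below rod 11 by the given relations, so the count is 4.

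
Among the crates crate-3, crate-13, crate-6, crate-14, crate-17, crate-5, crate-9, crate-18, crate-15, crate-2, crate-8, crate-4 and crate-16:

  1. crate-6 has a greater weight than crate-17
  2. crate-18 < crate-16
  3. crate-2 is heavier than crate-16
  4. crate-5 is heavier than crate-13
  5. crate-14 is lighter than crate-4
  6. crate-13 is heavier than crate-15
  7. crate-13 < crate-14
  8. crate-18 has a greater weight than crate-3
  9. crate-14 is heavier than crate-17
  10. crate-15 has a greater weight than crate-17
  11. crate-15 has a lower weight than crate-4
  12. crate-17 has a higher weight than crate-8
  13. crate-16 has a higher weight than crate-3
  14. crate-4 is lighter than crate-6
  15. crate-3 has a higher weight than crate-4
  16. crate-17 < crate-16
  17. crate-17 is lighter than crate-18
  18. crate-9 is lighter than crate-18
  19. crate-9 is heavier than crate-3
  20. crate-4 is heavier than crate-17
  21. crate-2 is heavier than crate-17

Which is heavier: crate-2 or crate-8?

crate-2

The relevant relations are crate-8 < crate-17; crate-17 < crate-15; crate-15 < crate-13; crate-13 < crate-14; crate-14 < crate-4; crate-4 < crate-3; crate-3 < crate-9; crate-9 < crate-18; crate-18 < crate-16; crate-16 < crate-2.
Together: crate-8 < crate-17 < crate-15 < crate-13 < crate-14 < crate-4 < crate-3 < crate-9 < crate-18 < crate-16 < crate-2.
So crate-8 < crate-2; crate-2 is the heavier of the two.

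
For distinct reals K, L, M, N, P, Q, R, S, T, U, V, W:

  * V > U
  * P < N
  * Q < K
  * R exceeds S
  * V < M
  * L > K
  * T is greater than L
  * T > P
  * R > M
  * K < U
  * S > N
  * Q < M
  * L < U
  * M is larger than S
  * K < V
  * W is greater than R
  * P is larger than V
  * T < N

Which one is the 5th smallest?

The consecutive relations fix a unique order: Q < K < L < U < V < P < T < N < S < M < R < W.
The 5th smallest is V.

V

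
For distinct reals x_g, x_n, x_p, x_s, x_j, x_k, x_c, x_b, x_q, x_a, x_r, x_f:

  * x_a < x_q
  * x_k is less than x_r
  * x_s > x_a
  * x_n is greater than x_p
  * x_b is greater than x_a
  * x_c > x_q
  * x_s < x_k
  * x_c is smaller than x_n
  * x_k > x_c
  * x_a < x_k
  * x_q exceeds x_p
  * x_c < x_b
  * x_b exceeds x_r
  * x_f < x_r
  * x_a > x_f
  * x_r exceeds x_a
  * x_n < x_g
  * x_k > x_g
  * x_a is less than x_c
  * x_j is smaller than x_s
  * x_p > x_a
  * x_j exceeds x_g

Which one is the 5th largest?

The consecutive relations fix a unique order: x_f < x_a < x_p < x_q < x_c < x_n < x_g < x_j < x_s < x_k < x_r < x_b.
The 5th largest is x_j.

x_j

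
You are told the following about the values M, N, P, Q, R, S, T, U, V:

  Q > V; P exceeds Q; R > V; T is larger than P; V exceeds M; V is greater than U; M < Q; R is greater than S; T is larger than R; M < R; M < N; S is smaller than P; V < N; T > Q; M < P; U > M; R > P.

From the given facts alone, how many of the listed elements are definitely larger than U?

6

Directly above U: V.
One step further: Q, R, N (4 so far).
One step further: P, T (6 so far).
No other element is forced above U by the given relations, so the count is 6.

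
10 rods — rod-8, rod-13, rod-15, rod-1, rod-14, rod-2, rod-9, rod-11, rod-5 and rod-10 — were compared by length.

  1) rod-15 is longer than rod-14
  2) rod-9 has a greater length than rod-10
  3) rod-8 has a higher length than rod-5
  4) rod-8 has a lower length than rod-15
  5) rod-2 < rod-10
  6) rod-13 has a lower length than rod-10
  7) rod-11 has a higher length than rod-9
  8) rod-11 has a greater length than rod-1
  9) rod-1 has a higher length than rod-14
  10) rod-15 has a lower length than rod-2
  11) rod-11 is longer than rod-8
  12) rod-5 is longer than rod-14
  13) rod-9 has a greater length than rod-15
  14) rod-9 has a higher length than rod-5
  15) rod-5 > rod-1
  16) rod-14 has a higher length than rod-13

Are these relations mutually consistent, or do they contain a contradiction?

The single ordering rod-13 < rod-14 < rod-1 < rod-5 < rod-8 < rod-15 < rod-2 < rod-10 < rod-9 < rod-11 satisfies every listed relation, so no contradiction arises.

consistent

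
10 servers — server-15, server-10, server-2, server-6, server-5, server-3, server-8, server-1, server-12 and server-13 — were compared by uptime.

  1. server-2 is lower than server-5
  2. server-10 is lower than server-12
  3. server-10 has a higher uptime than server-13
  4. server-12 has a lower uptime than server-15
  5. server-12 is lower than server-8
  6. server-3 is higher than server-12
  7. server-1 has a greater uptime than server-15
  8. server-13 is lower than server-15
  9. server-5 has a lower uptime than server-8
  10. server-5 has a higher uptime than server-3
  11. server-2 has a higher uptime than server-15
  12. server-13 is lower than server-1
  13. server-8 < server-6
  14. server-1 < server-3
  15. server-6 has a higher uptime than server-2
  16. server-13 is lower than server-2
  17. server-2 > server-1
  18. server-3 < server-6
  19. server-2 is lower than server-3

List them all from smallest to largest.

server-13 < server-10 < server-12 < server-15 < server-1 < server-2 < server-3 < server-5 < server-8 < server-6

The consecutive links are each given: server-13 < server-10; server-10 < server-12; server-12 < server-15; server-15 < server-1; server-1 < server-2; server-2 < server-3; server-3 < server-5; server-5 < server-8; server-8 < server-6.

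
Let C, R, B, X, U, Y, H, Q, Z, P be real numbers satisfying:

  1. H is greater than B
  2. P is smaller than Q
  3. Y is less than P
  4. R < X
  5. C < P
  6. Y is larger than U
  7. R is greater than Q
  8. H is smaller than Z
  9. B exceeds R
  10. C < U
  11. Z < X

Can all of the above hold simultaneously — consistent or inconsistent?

Every relation is compatible with C < U < Y < P < Q < R < B < H < Z < X; the set is consistent.

consistent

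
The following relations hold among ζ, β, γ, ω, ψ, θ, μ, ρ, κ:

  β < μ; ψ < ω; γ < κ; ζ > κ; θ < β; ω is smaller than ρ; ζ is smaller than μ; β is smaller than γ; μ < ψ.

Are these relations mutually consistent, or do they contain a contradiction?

consistent

Every relation is compatible with θ < β < γ < κ < ζ < μ < ψ < ω < ρ; the set is consistent.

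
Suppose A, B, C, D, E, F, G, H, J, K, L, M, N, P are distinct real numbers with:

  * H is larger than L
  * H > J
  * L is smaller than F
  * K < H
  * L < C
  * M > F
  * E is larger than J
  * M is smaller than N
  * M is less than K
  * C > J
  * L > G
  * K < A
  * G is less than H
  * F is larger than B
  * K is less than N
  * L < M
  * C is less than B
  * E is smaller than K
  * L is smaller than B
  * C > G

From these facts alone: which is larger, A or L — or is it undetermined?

L < C and C < B give L < B.
Then B < F extends the chain to F.
Then F < M extends the chain to M.
With M < K: L < C < B < F < M < K.
Then K < A extends the chain to A.
So A is larger.

A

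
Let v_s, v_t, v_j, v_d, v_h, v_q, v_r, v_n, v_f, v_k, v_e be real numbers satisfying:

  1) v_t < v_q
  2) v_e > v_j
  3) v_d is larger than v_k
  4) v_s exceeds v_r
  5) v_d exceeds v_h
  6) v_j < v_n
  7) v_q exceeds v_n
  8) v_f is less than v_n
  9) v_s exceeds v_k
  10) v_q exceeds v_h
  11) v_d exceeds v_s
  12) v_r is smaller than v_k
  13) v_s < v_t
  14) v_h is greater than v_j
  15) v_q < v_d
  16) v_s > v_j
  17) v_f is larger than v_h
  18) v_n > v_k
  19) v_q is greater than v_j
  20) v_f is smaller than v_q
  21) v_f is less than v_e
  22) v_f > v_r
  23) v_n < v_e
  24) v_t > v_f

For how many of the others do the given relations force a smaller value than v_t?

6

From v_t the given relations immediately reach v_f, v_s.
From those, v_r, v_k, v_j, v_h — 6 in total.
Nothing else is reachable below v_t; 6 in all.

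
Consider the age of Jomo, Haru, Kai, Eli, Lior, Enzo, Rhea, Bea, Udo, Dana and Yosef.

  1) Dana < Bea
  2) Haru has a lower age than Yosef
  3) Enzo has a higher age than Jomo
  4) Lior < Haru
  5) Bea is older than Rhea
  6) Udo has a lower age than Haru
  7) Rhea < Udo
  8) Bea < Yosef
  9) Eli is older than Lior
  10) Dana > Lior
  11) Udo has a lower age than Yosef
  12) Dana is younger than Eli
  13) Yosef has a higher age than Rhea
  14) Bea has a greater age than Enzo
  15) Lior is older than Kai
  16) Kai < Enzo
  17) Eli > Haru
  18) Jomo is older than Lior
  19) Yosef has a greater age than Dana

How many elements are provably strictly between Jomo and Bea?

The relations place Jomo below Bea. An element lies strictly between them when it is forced above Jomo and also forced below Bea.
Above Jomo: {Enzo, Yosef}. Below Bea: {Rhea, Kai, Lior, Enzo, Dana}.
Intersection: {Enzo} — 1.

1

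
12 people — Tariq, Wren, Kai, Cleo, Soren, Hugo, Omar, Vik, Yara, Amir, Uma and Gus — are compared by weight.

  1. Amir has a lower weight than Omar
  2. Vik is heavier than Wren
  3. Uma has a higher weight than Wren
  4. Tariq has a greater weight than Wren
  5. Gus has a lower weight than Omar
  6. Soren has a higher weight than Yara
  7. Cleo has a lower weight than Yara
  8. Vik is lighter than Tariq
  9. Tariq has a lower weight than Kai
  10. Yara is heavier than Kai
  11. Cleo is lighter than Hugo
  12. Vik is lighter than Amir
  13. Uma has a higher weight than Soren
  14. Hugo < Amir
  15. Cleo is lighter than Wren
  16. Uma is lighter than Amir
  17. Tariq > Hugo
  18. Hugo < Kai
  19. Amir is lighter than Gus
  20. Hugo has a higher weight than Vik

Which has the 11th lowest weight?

Chaining the given pairs: Cleo < Wren < Vik < Hugo < Tariq < Kai < Yara < Soren < Uma < Amir < Gus < Omar.
Counting 11 from the smallest end gives Gus.

Gus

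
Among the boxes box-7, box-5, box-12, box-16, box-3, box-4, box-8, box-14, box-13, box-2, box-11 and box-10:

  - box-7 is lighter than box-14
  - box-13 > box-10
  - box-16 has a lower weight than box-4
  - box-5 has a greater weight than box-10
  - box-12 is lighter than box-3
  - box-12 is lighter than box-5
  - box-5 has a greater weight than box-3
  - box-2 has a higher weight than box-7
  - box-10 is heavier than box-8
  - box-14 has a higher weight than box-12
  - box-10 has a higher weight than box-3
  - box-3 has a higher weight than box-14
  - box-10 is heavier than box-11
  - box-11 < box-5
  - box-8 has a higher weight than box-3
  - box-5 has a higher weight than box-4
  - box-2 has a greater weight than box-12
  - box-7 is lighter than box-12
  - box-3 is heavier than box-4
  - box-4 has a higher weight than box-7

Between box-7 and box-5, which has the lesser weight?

Chaining the given relations: box-7 < box-12 < box-14 < box-3 < box-10 < box-5.
So box-7 < box-5; box-7 is the lighter of the two.

box-7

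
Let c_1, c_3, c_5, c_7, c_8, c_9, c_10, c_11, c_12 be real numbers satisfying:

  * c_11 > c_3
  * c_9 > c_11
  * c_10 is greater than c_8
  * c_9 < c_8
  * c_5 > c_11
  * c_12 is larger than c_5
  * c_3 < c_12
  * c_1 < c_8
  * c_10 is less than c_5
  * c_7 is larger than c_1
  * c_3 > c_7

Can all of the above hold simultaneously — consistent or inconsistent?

Every relation is compatible with c_1 < c_7 < c_3 < c_11 < c_9 < c_8 < c_10 < c_5 < c_12; the set is consistent.

consistent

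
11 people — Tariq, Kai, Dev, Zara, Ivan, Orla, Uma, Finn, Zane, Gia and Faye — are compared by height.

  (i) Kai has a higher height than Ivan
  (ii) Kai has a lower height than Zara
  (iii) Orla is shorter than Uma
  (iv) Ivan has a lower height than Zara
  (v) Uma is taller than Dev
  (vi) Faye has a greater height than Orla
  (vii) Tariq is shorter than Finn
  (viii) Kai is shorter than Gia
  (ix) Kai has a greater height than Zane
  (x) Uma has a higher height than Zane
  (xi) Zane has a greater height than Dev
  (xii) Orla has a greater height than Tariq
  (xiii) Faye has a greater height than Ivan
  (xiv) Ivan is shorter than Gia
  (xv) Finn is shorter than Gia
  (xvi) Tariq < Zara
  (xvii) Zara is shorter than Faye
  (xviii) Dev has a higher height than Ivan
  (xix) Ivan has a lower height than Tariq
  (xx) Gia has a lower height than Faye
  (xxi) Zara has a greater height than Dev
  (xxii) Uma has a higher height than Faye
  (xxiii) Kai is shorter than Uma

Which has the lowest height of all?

Dev is not least since Ivan < Dev; Zane is not least since Dev < Zane; Tariq is not least since Ivan < Tariq; Finn is not least since Tariq < Finn; Kai is not least since Ivan < Kai; Orla is not least since Tariq < Orla; Zara is not least since Tariq < Zara; Gia is not least since Ivan < Gia; Faye is not least since Gia < Faye; Uma is not least since Kai < Uma.
Only Ivan has nothing below it, so Ivan is the lowest height.

Ivan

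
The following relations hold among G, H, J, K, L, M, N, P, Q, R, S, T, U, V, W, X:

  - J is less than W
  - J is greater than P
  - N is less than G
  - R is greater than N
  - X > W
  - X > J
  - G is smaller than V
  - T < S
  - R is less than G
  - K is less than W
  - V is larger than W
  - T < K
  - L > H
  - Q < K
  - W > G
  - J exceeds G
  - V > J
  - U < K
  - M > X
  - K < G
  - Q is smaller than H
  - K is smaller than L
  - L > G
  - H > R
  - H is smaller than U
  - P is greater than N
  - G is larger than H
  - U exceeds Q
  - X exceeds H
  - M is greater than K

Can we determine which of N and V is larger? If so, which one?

The relevant relations are N < R; R < H; H < U; U < K; K < G; G < W; W < V.
Chaining these gives N < R < H < U < K < G < W < V.
So V is larger.

V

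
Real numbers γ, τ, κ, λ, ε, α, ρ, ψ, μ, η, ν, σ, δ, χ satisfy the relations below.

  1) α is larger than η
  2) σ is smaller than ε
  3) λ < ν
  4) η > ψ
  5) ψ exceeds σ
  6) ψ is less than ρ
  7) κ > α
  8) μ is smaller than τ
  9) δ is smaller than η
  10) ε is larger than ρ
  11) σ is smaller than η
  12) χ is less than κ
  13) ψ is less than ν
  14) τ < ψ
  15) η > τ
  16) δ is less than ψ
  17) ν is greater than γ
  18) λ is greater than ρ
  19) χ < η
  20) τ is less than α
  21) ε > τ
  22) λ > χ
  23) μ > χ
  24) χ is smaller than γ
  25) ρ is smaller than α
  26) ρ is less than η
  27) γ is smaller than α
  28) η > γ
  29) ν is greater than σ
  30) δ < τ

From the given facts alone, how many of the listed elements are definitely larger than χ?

The elements the relations force above χ are μ, τ, ψ, γ, ρ, λ, η, α, κ, ν, ε — no chain reaches any other.
That is 11.

11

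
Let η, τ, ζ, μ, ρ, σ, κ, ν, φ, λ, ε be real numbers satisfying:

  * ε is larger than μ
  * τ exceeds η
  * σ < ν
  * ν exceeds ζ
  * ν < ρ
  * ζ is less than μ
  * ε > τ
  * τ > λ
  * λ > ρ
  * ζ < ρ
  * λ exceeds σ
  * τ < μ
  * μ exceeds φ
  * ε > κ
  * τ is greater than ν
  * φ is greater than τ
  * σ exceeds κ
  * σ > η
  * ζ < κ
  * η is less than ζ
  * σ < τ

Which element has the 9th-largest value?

κ

Piecing the relations together gives one ordering: η < ζ < κ < σ < ν < ρ < λ < τ < φ < μ < ε.
Counting 9 from the largest end gives κ.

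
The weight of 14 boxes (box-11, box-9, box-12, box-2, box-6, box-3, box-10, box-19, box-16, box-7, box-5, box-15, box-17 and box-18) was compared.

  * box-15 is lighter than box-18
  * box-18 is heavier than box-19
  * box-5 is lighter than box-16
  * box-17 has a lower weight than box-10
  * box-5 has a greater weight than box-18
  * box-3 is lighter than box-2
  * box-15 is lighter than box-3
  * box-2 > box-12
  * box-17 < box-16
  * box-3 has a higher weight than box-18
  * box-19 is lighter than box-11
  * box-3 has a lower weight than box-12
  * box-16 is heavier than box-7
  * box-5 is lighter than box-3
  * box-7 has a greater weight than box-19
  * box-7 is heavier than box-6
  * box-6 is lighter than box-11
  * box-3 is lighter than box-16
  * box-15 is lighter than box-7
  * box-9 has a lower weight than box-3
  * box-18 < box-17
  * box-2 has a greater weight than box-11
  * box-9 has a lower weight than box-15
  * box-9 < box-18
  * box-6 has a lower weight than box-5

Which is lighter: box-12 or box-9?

box-9

The relevant relations are box-9 < box-15; box-15 < box-18; box-18 < box-5; box-5 < box-3; box-3 < box-12.
Chaining these gives box-9 < box-15 < box-18 < box-5 < box-3 < box-12.
So box-9 < box-12; box-9 is the lighter of the two.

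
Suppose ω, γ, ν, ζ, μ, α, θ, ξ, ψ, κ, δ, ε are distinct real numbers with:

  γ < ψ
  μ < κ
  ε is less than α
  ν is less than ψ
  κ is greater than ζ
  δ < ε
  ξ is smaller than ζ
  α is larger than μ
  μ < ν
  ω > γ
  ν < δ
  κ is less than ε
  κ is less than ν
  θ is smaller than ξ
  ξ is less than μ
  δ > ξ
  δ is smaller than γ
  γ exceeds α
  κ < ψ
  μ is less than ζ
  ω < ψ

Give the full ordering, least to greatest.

Each adjacent pair is fixed by a given relation: θ < ξ; ξ < μ; μ < ζ; ζ < κ; κ < ν; ν < δ; δ < ε; ε < α; α < γ; γ < ω; ω < ψ. Chaining them end to end gives the full order.

θ < ξ < μ < ζ < κ < ν < δ < ε < α < γ < ω < ψ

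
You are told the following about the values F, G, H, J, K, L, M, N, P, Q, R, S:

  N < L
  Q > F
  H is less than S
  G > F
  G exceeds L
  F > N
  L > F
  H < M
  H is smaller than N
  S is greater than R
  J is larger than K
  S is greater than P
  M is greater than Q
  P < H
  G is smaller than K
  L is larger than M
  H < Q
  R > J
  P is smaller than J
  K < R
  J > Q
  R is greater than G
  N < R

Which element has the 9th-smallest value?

K

Piecing the relations together gives one ordering: P < H < N < F < Q < M < L < G < K < J < R < S.
The 9th smallest is K.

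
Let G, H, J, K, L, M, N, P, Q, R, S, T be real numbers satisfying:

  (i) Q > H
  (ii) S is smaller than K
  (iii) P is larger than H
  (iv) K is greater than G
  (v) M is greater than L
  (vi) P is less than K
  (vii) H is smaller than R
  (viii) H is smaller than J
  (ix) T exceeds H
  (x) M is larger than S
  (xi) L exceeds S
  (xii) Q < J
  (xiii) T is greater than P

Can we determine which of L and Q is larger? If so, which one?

Following every chain through L: above L we get M; below L we get S.
Q is not reached, and no chain runs the other way from Q to L.
So the given relations leave the order of L and Q undetermined.

undetermined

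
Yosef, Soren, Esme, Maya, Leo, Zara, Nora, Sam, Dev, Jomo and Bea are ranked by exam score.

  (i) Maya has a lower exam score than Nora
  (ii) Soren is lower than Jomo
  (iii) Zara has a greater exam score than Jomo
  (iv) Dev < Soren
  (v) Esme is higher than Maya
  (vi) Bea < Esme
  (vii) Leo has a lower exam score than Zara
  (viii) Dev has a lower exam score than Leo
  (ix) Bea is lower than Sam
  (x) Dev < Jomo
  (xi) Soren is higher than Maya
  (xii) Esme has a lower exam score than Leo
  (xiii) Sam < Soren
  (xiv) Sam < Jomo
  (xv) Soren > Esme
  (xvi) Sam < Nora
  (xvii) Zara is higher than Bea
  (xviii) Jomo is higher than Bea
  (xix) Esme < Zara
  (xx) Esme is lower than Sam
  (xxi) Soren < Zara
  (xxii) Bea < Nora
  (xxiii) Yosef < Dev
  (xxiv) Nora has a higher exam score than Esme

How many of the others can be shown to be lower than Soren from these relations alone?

Directly below Soren: Maya, Dev, Esme, Sam.
One step further: Bea, Yosef (6 so far).
Nothing else is reachable below Soren; 6 in all.

6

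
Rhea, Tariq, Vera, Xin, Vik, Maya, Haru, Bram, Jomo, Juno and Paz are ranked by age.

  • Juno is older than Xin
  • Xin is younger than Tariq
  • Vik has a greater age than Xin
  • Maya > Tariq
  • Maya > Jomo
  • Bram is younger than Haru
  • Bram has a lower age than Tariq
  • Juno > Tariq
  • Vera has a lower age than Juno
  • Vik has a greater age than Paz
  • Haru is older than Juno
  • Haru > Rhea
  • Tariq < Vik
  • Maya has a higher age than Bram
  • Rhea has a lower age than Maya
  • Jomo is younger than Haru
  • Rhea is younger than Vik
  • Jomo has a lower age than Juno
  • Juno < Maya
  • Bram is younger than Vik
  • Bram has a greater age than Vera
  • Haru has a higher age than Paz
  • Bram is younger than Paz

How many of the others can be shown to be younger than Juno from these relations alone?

From Juno the given relations immediately reach Vera, Xin, Tariq, Jomo.
From those, Bram — 5 in total.
Nothing else is reachable below Juno; 5 in all.

5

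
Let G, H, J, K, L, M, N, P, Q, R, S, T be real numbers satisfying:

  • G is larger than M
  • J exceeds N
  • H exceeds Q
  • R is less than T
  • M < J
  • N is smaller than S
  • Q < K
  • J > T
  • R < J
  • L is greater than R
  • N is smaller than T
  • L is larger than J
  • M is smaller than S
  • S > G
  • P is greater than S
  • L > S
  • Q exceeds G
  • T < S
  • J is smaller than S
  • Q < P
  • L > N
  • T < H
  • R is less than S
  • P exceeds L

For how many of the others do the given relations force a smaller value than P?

9

Directly below P: Q, S, L.
One step further: M, N, R, T, G, J (9 so far).
No other element is forced below P by the given relations, so the count is 9.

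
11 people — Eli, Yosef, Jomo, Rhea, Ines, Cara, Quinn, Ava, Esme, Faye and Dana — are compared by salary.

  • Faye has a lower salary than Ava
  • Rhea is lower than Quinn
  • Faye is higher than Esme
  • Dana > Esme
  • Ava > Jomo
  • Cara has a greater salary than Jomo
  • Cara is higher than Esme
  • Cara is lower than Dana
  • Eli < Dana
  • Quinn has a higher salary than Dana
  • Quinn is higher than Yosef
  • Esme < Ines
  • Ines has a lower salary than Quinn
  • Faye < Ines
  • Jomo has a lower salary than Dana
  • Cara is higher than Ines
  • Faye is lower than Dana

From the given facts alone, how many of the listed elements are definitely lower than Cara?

From Cara the given relations immediately reach Jomo, Esme, Ines.
From those, Faye — 4 in total.
No other element is forced below Cara by the given relations, so the count is 4.

4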